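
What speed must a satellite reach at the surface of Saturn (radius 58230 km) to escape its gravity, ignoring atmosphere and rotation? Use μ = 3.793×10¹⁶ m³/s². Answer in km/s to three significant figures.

r = R = 5.823×10⁷ m.
Escape speed v_esc = √(2μ/r) = √(2 × 3.793×10¹⁶ / 5.823×10⁷) = √(1.303×10⁹) = 36090 m/s.
= 36.09 km/s.

v_esc ≈ 36.1 km/s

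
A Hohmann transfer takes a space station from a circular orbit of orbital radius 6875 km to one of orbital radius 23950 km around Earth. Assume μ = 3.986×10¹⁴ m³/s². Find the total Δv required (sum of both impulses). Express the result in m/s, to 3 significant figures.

Δv_total ≈ 3230 m/s

r₁ = 6875 km = 6.875×10⁶ m.
r₂ = 23950 km = 2.395×10⁷ m.
Transfer ellipse a_t = (r₁ + r₂)/2 = 1.541×10⁷ m.
At r₁: circular v_c1 = √(μ/r₁) = 7614 m/s; transfer-perigee v_p = √[μ(2/r₁ − 1/a_t)] = 9492 m/s.
Δv₁ = v_p − v_c1 = 1877 m/s.
At r₂: circular v_c2 = √(μ/r₂) = 4080 m/s; transfer-apogee v_a = √[μ(2/r₂ − 1/a_t)] = 2725 m/s.
Δv₂ = v_c2 − v_a = 1355 m/s.
Total Δv = Δv₁ + Δv₂ = 3232 m/s.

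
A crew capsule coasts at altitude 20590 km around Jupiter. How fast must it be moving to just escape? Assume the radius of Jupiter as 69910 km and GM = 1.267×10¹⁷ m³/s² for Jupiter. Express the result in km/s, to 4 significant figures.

v_esc ≈ 52.92 km/s

r = 69910 + 20590 = 90500 km = 9.0500×10⁷ m.
Escape speed v_esc = √(2μ/r) = √(2 × 1.267×10¹⁷ / 9.050×10⁷) = √(2.800×10⁹) = 52920 m/s.
= 52.92 km/s.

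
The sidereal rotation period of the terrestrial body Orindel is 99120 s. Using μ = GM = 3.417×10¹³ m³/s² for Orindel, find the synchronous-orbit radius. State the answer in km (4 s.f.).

A synchronous orbit has period T, so by Kepler's third law a = (μT²/4π²)^(1/3).
μT²/4π² = 3.417×10¹³ × (9.912×10⁴)² / 39.48 = 8.504×10²¹ m³.
a = 2.041×10⁷ m = 20411 km.

r_sync ≈ 20410 km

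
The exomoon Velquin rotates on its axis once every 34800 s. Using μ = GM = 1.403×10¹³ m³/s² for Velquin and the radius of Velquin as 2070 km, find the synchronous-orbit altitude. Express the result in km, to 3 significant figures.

A synchronous orbit has period T, so by Kepler's third law a = (μT²/4π²)^(1/3).
μT²/4π² = 1.403×10¹³ × (3.480×10⁴)² / 39.48 = 4.304×10²⁰ m³.
a = 7.550×10⁶ m = 7550.1 km.
Altitude h = a − R = 7550.1 − 2070 = 5480.1 km.

h_sync ≈ 5480 km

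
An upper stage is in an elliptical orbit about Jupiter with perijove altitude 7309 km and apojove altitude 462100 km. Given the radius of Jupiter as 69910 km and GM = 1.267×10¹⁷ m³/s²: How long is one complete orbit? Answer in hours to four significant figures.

T ≈ 26.07 hours

r_p = 69910 + 7309 = 77219 km = 7.7219×10⁷ m.
r_a = 69910 + 462100 = 532010 km = 5.3201×10⁸ m.
Semi-major axis a = (r_p + r_a)/2 = (77219 + 5.3201×10⁵)/2 = 3.0461×10⁵ km = 3.046×10⁸ m.
By Kepler's third law T = 2π√(a³/μ) = 2π × 1.494×10⁴ = 9.385×10⁴ s.
= 26.07 hours.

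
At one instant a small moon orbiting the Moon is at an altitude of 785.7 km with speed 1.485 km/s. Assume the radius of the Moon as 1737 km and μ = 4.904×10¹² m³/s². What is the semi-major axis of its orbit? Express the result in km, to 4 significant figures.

r = 1737 + 785.7 = 2522.7 km = 2.523×10⁶ m.
Specific orbital energy ε = v²/2 − μ/r = (1485)²/2 − 4.904×10¹²/2.523×10⁶ = -8.413×10⁵ J/kg.
Since ε = −μ/(2a), a = −μ/(2ε) = 2.914×10⁶ m = 2914.4 km.

a ≈ 2914 km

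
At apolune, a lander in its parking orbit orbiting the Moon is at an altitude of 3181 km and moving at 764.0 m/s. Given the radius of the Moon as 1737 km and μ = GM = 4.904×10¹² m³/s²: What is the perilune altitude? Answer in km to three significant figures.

perilune altitude ≈ 298 km

r_a = 1737 + 3181 = 4918.0 km = 4.918×10⁶ m.
Specific energy ε = v²/2 − μ/r = -7.053×10⁵ J/kg, so a = −μ/(2ε) = 3.477×10⁶ m.
The apsides satisfy r_p + r_a = 2a, so the perilune radius is 2a − r_a = 2.035×10⁶ m = 2035.0 km.
Perilune altitude = 2035.0 − 1737 = 298.02 km.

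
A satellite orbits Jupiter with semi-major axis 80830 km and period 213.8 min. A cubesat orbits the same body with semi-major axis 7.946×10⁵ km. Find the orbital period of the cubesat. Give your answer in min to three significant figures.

Kepler's third law: T² ∝ a³, so T₂ = T₁ (a₂/a₁)^(3/2).
a₂/a₁ = 9.831, (a₂/a₁)^(3/2) = 30.82.
T₂ = 213.8 × 30.82 = 6590 min.

T₂ ≈ 6590 min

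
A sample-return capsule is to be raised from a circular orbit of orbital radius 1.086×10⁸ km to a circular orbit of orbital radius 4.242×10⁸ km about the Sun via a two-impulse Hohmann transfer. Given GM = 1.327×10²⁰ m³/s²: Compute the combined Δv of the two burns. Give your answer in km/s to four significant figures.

Δv_total ≈ 15.55 km/s

r₁ = 1.086×10⁸ km = 1.086×10¹¹ m.
r₂ = 4.242×10⁸ km = 4.242×10¹¹ m.
Transfer ellipse a_t = (r₁ + r₂)/2 = 2.664×10¹¹ m.
At r₁: circular v_c1 = √(μ/r₁) = 34960 m/s; transfer-perihelion v_p = √[μ(2/r₁ − 1/a_t)] = 44110 m/s.
Δv₁ = v_p − v_c1 = 9154 m/s.
At r₂: circular v_c2 = √(μ/r₂) = 17690 m/s; transfer-aphelion v_a = √[μ(2/r₂ − 1/a_t)] = 11290 m/s.
Δv₂ = v_c2 − v_a = 6394 m/s.
Total Δv = Δv₁ + Δv₂ = 15550 m/s = 15.55 km/s.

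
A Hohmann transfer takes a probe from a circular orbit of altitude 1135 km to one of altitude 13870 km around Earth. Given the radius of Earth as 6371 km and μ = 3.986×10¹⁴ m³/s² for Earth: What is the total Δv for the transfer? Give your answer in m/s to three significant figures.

Δv_total ≈ 2690 m/s

r₁ = 6371 + 1135 = 7506.0 km = 7.5060×10⁶ m.
r₂ = 6371 + 13870 = 20241 km = 2.0241×10⁷ m.
Transfer ellipse a_t = (r₁ + r₂)/2 = 1.387×10⁷ m.
At r₁: circular v_c1 = √(μ/r₁) = 7287 m/s; transfer-perigee v_p = √[μ(2/r₁ − 1/a_t)] = 8802 m/s.
Δv₁ = v_p − v_c1 = 1515 m/s.
At r₂: circular v_c2 = √(μ/r₂) = 4438 m/s; transfer-apogee v_a = √[μ(2/r₂ − 1/a_t)] = 3264 m/s.
Δv₂ = v_c2 − v_a = 1174 m/s.
Total Δv = Δv₁ + Δv₂ = 2688 m/s.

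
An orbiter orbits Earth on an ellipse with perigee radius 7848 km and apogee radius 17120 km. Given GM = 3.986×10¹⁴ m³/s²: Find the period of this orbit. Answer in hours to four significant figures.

Semi-major axis a = (r_p + r_a)/2 = (7848.0 + 17120)/2 = 12484 km = 1.248×10⁷ m.
By Kepler's third law T = 2π√(a³/μ) = 2π × 2.209×10³ = 1.388×10⁴ s.
= 3.856 hours.

T ≈ 3.856 hours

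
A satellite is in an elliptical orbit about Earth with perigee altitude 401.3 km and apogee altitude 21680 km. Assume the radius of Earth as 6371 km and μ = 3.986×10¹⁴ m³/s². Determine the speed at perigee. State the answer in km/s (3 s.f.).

r_p = 6371 + 401.3 = 6772.3 km = 6.7723×10⁶ m.
r_a = 6371 + 21680 = 28051 km = 2.8051×10⁷ m.
Semi-major axis a = (r_p + r_a)/2 = 17412 km = 1.741×10⁷ m.
Vis-viva: v² = μ(2/r − 1/a) = 3.986×10¹⁴ × (2.953×10⁻⁷ − 5.743×10⁻⁸) = 9.482×10⁷ m²/s².
v = 9738 m/s = 9.738 km/s.

v ≈ 9.74 km/s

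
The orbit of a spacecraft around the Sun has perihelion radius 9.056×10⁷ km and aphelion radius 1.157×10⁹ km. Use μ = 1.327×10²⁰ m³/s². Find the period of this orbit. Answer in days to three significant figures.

T ≈ 3110 days

Semi-major axis a = (r_p + r_a)/2 = (9.0560×10⁷ + 1.1570×10⁹)/2 = 6.2378×10⁸ km = 6.238×10¹¹ m.
By Kepler's third law T = 2π√(a³/μ) = 2π × 4.277×10⁷ = 2.687×10⁸ s.
= 3110 days.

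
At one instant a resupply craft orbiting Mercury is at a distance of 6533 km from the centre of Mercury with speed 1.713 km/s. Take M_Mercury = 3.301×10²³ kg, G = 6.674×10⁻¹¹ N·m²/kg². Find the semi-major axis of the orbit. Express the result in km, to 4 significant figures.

a ≈ 5782 km

μ = GM = 6.674×10⁻¹¹ × 3.301×10²³ = 2.203×10¹³ m³/s².
r = 6.533×10⁶ m.
Specific orbital energy ε = v²/2 − μ/r = (1713)²/2 − 2.203×10¹³/6.533×10⁶ = -1.905×10⁶ J/kg.
Since ε = −μ/(2a), a = −μ/(2ε) = 5.782×10⁶ m = 5782.2 km.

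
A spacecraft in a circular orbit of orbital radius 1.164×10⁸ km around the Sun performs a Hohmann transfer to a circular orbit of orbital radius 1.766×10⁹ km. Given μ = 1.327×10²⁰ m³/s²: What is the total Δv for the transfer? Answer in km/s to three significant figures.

r₁ = 1.164×10⁸ km = 1.164×10¹¹ m.
r₂ = 1.766×10⁹ km = 1.766×10¹² m.
Transfer ellipse a_t = (r₁ + r₂)/2 = 9.412×10¹¹ m.
At r₁: circular v_c1 = √(μ/r₁) = 33760 m/s; transfer-perihelion v_p = √[μ(2/r₁ − 1/a_t)] = 46250 m/s.
Δv₁ = v_p − v_c1 = 12490 m/s.
At r₂: circular v_c2 = √(μ/r₂) = 8668 m/s; transfer-aphelion v_a = √[μ(2/r₂ − 1/a_t)] = 3048 m/s.
Δv₂ = v_c2 − v_a = 5620 m/s.
Total Δv = Δv₁ + Δv₂ = 18110 m/s = 18.11 km/s.

Δv_total ≈ 18.1 km/s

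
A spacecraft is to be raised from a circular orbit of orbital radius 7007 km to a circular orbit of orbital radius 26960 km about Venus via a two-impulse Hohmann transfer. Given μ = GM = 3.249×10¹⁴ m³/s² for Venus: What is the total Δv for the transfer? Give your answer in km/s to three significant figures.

Δv_total ≈ 3.01 km/s

r₁ = 7007 km = 7.007×10⁶ m.
r₂ = 26960 km = 2.696×10⁷ m.
Transfer ellipse a_t = (r₁ + r₂)/2 = 1.698×10⁷ m.
At r₁: circular v_c1 = √(μ/r₁) = 6809 m/s; transfer-periapsis v_p = √[μ(2/r₁ − 1/a_t)] = 8579 m/s.
Δv₁ = v_p − v_c1 = 1770 m/s.
At r₂: circular v_c2 = √(μ/r₂) = 3471 m/s; transfer-apoapsis v_a = √[μ(2/r₂ − 1/a_t)] = 2230 m/s.
Δv₂ = v_c2 − v_a = 1242 m/s.
Total Δv = Δv₁ + Δv₂ = 3012 m/s = 3.012 km/s.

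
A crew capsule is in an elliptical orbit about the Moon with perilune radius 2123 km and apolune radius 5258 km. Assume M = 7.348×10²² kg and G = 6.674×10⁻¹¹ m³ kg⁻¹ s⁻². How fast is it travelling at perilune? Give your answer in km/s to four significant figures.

v ≈ 1.814 km/s

μ = GM = 6.674×10⁻¹¹ × 7.348×10²² = 4.904×10¹² m³/s².
Semi-major axis a = (r_p + r_a)/2 = 3690.5 km = 3.690×10⁶ m.
Vis-viva: v² = μ(2/r − 1/a) = 4.904×10¹² × (9.421×10⁻⁷ − 2.710×10⁻⁷) = 3.291×10⁶ m²/s².
v = 1814 m/s = 1.814 km/s.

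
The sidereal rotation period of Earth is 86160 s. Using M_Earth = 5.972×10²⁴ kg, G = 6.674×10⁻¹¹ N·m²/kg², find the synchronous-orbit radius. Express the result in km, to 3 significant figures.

r_sync ≈ 42200 km

μ = GM = 6.674×10⁻¹¹ × 5.972×10²⁴ = 3.986×10¹⁴ m³/s².
A synchronous orbit has period T, so by Kepler's third law a = (μT²/4π²)^(1/3).
μT²/4π² = 3.986×10¹⁴ × (8.616×10⁴)² / 39.48 = 7.495×10²² m³.
a = 4.216×10⁷ m = 42162 km.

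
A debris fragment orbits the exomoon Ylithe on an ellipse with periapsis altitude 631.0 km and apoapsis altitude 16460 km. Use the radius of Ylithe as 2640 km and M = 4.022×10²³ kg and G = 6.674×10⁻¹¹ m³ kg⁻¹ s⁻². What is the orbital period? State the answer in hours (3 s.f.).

μ = GM = 6.674×10⁻¹¹ × 4.022×10²³ = 2.684×10¹³ m³/s².
r_p = 2640 + 631.0 = 3271.0 km = 3.2710×10⁶ m.
r_a = 2640 + 16460 = 19100 km = 1.9100×10⁷ m.
Semi-major axis a = (r_p + r_a)/2 = (3271.0 + 19100)/2 = 11186 km = 1.119×10⁷ m.
By Kepler's third law T = 2π√(a³/μ) = 2π × 7.221×10³ = 4.537×10⁴ s.
= 12.60 hours.

T ≈ 12.6 hours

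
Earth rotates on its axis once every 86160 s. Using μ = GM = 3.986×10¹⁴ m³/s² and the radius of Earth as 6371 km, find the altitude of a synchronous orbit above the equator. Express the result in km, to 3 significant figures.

A synchronous orbit has period T, so by Kepler's third law a = (μT²/4π²)^(1/3).
μT²/4π² = 3.986×10¹⁴ × (8.616×10⁴)² / 39.48 = 7.495×10²² m³.
a = 4.216×10⁷ m = 42163 km.
Altitude h = a − R = 42163 − 6371 = 35792 km.

h_sync ≈ 35800 km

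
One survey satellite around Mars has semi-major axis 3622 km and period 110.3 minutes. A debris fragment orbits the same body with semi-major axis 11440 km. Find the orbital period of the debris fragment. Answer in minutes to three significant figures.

Kepler's third law: T² ∝ a³, so T₂ = T₁ (a₂/a₁)^(3/2).
a₂/a₁ = 3.158, (a₂/a₁)^(3/2) = 5.613.
T₂ = 110.3 × 5.613 = 619.1 minutes.

T₂ ≈ 619 minutes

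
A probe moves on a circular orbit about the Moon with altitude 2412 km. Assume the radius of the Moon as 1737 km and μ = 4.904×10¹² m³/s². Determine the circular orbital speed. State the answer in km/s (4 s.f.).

v ≈ 1.087 km/s

r = 1737 + 2412 = 4149.0 km = 4.1490×10⁶ m.
For a circular orbit v = √(μ/r) = √(4.904×10¹² / 4.149×10⁶) = √(1.182×10⁶) = 1087 m/s.
That is 1.087 km/s.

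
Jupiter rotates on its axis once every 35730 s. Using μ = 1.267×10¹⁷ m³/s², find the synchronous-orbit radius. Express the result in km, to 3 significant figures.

r_sync ≈ 1.60×10⁵ km

A synchronous orbit has period T, so by Kepler's third law a = (μT²/4π²)^(1/3).
μT²/4π² = 1.267×10¹⁷ × (3.573×10⁴)² / 39.48 = 4.097×10²⁴ m³.
a = 1.600×10⁸ m = 1.6002×10⁵ km.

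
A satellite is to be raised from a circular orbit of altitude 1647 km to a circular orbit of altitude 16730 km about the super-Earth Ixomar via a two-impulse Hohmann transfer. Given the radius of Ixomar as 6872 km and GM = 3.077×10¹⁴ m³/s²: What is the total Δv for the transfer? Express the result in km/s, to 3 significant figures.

r₁ = 6872 + 1647 = 8519.0 km = 8.5190×10⁶ m.
r₂ = 6872 + 16730 = 23602 km = 2.3602×10⁷ m.
Transfer ellipse a_t = (r₁ + r₂)/2 = 1.606×10⁷ m.
At r₁: circular v_c1 = √(μ/r₁) = 6010 m/s; transfer-periapsis v_p = √[μ(2/r₁ − 1/a_t)] = 7286 m/s.
Δv₁ = v_p − v_c1 = 1276 m/s.
At r₂: circular v_c2 = √(μ/r₂) = 3611 m/s; transfer-apoapsis v_a = √[μ(2/r₂ − 1/a_t)] = 2630 m/s.
Δv₂ = v_c2 − v_a = 981.0 m/s.
Total Δv = Δv₁ + Δv₂ = 2257 m/s = 2.257 km/s.

Δv_total ≈ 2.26 km/s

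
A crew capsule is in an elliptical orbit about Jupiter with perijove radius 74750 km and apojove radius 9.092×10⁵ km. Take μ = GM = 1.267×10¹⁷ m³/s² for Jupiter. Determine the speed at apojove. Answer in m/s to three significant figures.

Semi-major axis a = (r_p + r_a)/2 = 4.9198×10⁵ km = 4.920×10⁸ m.
Vis-viva: v² = μ(2/r − 1/a) = 1.267×10¹⁷ × (2.200×10⁻⁹ − 2.033×10⁻⁹) = 2.117×10⁷ m²/s².
v = 4601 m/s.

v ≈ 4600 m/s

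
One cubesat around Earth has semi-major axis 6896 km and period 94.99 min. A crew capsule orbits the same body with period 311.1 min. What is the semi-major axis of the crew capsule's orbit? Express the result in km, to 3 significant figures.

Kepler's third law: a³ ∝ T², so a₂ = a₁ (T₂/T₁)^(2/3).
T₂/T₁ = 3.275, (T₂/T₁)^(2/3) = 2.205.
a₂ = 6896 × 2.205 = 15210 km.

a₂ ≈ 15200 km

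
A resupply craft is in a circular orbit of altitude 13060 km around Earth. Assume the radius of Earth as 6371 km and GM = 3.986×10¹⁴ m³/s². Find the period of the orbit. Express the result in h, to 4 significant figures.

T ≈ 7.488 h

r = 6371 + 13060 = 19431 km = 1.9431×10⁷ m.
Kepler's third law: T = 2π√(r³/μ) = 2π√((1.943×10⁷)³ / 3.986×10¹⁴).
r³/μ = 1.841×10⁷ s², so T = 2π × 4.290×10³ = 2.696×10⁴ s.
Converting: 2.696×10⁴ s ÷ 3600 = 7.488 h.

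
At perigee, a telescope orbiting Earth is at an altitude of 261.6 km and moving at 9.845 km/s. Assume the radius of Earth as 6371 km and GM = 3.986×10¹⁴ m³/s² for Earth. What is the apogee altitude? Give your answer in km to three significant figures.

r_p = 6371 + 261.6 = 6632.6 km = 6.633×10⁶ m.
Specific energy ε = v²/2 − μ/r = -1.164×10⁷ J/kg, so a = −μ/(2ε) = 1.713×10⁷ m.
The apsides satisfy r_p + r_a = 2a, so the apogee radius is 2a − r_p = 2.763×10⁷ m = 27626 km.
Apogee altitude = 27626 − 6371 = 21255 km.

apogee altitude ≈ 21300 km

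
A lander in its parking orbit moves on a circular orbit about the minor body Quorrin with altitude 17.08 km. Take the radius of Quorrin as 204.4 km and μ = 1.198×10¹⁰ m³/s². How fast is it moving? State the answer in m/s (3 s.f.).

r = 204.4 + 17.08 = 221.48 km = 2.2148×10⁵ m.
For a circular orbit v = √(μ/r) = √(1.198×10¹⁰ / 2.215×10⁵) = √(5.409×10⁴) = 232.6 m/s.

v ≈ 233 m/s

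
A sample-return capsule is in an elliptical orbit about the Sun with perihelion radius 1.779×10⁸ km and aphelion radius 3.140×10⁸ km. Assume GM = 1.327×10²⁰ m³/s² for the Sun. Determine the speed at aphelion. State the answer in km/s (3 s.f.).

Semi-major axis a = (r_p + r_a)/2 = 2.4595×10⁸ km = 2.460×10¹¹ m.
Vis-viva: v² = μ(2/r − 1/a) = 1.327×10²⁰ × (6.369×10⁻¹² − 4.066×10⁻¹²) = 3.057×10⁸ m²/s².
v = 17480 m/s = 17.48 km/s.

v ≈ 17.5 km/s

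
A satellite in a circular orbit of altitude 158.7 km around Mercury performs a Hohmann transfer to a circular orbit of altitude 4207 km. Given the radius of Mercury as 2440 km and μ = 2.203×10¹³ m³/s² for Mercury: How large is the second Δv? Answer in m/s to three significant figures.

Δv ≈ 456 m/s

r₁ = 2440 + 158.7 = 2598.7 km = 2.5987×10⁶ m.
r₂ = 2440 + 4207 = 6647.0 km = 6.6470×10⁶ m.
Transfer ellipse a_t = (r₁ + r₂)/2 = 4.623×10⁶ m.
At r₁: circular v_c1 = √(μ/r₁) = 2912 m/s; transfer-periherm v_p = √[μ(2/r₁ − 1/a_t)] = 3491 m/s.
At r₂: circular v_c2 = √(μ/r₂) = 1821 m/s; transfer-apoherm v_a = √[μ(2/r₂ − 1/a_t)] = 1365 m/s.
Δv₂ = v_c2 − v_a = 455.6 m/s.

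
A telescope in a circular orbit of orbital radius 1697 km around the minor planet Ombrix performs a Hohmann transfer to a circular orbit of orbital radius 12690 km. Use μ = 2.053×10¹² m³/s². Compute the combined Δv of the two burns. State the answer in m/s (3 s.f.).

Δv_total ≈ 568 m/s

r₁ = 1697 km = 1.697×10⁶ m.
r₂ = 12690 km = 1.269×10⁷ m.
Transfer ellipse a_t = (r₁ + r₂)/2 = 7.194×10⁶ m.
At r₁: circular v_c1 = √(μ/r₁) = 1100 m/s; transfer-periapsis v_p = √[μ(2/r₁ − 1/a_t)] = 1461 m/s.
Δv₁ = v_p − v_c1 = 361.0 m/s.
At r₂: circular v_c2 = √(μ/r₂) = 402.2 m/s; transfer-apoapsis v_a = √[μ(2/r₂ − 1/a_t)] = 195.4 m/s.
Δv₂ = v_c2 − v_a = 206.9 m/s.
Total Δv = Δv₁ + Δv₂ = 567.8 m/s.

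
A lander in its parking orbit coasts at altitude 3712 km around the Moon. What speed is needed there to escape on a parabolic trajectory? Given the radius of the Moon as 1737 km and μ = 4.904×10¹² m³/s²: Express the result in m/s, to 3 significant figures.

r = 1737 + 3712 = 5449.0 km = 5.4490×10⁶ m.
Escape speed v_esc = √(2μ/r) = √(2 × 4.904×10¹² / 5.449×10⁶) = √(1.800×10⁶) = 1342 m/s.

v_esc ≈ 1340 m/s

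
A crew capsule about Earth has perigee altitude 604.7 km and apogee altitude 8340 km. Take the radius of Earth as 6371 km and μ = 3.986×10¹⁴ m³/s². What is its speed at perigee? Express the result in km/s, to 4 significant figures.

r_p = 6371 + 604.7 = 6975.7 km = 6.9757×10⁶ m.
r_a = 6371 + 8340 = 14711 km = 1.4711×10⁷ m.
Semi-major axis a = (r_p + r_a)/2 = 10843 km = 1.084×10⁷ m.
Vis-viva: v² = μ(2/r − 1/a) = 3.986×10¹⁴ × (2.867×10⁻⁷ − 9.222×10⁻⁸) = 7.752×10⁷ m²/s².
v = 8805 m/s = 8.805 km/s.

v ≈ 8.805 km/s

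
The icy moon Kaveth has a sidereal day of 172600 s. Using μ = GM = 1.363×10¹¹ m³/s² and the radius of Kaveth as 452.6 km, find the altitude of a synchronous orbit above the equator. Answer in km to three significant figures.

h_sync ≈ 4230 km

A synchronous orbit has period T, so by Kepler's third law a = (μT²/4π²)^(1/3).
μT²/4π² = 1.363×10¹¹ × (1.726×10⁵)² / 39.48 = 1.029×10²⁰ m³.
a = 4.685×10⁶ m = 4685.3 km.
Altitude h = a − R = 4685.3 − 452.6 = 4232.7 km.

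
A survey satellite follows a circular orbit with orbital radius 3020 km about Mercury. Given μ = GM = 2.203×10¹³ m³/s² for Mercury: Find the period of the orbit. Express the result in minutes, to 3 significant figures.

r = 3020 km = 3.020×10⁶ m.
Kepler's third law: T = 2π√(r³/μ) = 2π√((3.020×10⁶)³ / 2.203×10¹³).
r³/μ = 1.250×10⁶ s², so T = 2π × 1.118×10³ = 7.026×10³ s.
Converting: 7.026×10³ s ÷ 60.00 = 117.1 minutes.

T ≈ 117 minutes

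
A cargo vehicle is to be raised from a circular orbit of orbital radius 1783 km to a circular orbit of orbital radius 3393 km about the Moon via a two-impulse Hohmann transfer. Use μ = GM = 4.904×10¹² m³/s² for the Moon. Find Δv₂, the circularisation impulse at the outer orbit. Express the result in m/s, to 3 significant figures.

Δv ≈ 204 m/s

r₁ = 1783 km = 1.783×10⁶ m.
r₂ = 3393 km = 3.393×10⁶ m.
Transfer ellipse a_t = (r₁ + r₂)/2 = 2.588×10⁶ m.
At r₁: circular v_c1 = √(μ/r₁) = 1658 m/s; transfer-perilune v_p = √[μ(2/r₁ − 1/a_t)] = 1899 m/s.
At r₂: circular v_c2 = √(μ/r₂) = 1202 m/s; transfer-apolune v_a = √[μ(2/r₂ − 1/a_t)] = 997.9 m/s.
Δv₂ = v_c2 − v_a = 204.3 m/s.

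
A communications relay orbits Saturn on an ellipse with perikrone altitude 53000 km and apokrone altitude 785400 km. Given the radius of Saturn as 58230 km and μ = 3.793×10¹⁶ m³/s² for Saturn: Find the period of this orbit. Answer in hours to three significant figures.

r_p = 58230 + 53000 = 111230 km = 1.1123×10⁸ m.
r_a = 58230 + 785400 = 843630 km = 8.4363×10⁸ m.
Semi-major axis a = (r_p + r_a)/2 = (1.1123×10⁵ + 8.4363×10⁵)/2 = 4.7743×10⁵ km = 4.774×10⁸ m.
By Kepler's third law T = 2π√(a³/μ) = 2π × 5.356×10⁴ = 3.366×10⁵ s.
= 93.49 hours.

T ≈ 93.5 hours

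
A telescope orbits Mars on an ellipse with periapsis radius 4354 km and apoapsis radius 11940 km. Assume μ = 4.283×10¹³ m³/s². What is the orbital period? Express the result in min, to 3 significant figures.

T ≈ 372 min

Semi-major axis a = (r_p + r_a)/2 = (4354.0 + 11940)/2 = 8147.0 km = 8.147×10⁶ m.
By Kepler's third law T = 2π√(a³/μ) = 2π × 3.553×10³ = 2.233×10⁴ s.
= 372.1 min.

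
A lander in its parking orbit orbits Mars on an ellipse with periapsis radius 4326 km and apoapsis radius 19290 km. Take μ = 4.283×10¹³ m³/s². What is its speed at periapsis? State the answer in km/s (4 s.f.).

Semi-major axis a = (r_p + r_a)/2 = 11808 km = 1.181×10⁷ m.
Vis-viva: v² = μ(2/r − 1/a) = 4.283×10¹³ × (4.623×10⁻⁷ − 8.469×10⁻⁸) = 1.617×10⁷ m²/s².
v = 4022 m/s = 4.022 km/s.

v ≈ 4.022 km/s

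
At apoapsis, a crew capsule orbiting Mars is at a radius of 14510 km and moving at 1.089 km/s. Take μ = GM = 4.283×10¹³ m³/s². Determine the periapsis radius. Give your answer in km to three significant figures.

r_a = 1.451×10⁷ m.
Specific energy ε = v²/2 − μ/r = -2.359×10⁶ J/kg, so a = −μ/(2ε) = 9.079×10⁶ m.
The apsides satisfy r_p + r_a = 2a, so the periapsis radius is 2a − r_a = 3.648×10⁶ m = 3647.6 km.

periapsis radius ≈ 3650 km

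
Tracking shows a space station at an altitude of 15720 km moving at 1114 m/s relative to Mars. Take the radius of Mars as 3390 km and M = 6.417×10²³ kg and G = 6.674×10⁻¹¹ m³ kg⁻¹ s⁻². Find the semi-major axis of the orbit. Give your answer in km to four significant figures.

a ≈ 13210 km

μ = GM = 6.674×10⁻¹¹ × 6.417×10²³ = 4.283×10¹³ m³/s².
r = 3390 + 15720 = 19110 km = 1.911×10⁷ m.
Vis-viva rearranged: 1/a = 2/r − v²/μ = 1.047×10⁻⁷ − 2.898×10⁻⁸ = 7.568×10⁻⁸ m⁻¹.
a = 1.321×10⁷ m = 13213 km.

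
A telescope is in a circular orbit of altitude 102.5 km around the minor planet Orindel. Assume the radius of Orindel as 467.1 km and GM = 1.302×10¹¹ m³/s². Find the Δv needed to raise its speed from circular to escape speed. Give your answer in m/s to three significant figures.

Δv ≈ 198 m/s

r = 467.1 + 102.5 = 569.60 km = 5.6960×10⁵ m.
Circular speed v_c = √(μ/r) = 478.1 m/s.
Escape speed v_esc = √(2μ/r) = √2 × v_c = 676.1 m/s.
Δv = v_esc − v_c = 198.0 m/s.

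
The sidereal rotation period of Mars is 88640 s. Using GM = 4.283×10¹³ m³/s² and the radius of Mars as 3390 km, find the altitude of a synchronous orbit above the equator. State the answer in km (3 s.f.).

A synchronous orbit has period T, so by Kepler's third law a = (μT²/4π²)^(1/3).
μT²/4π² = 4.283×10¹³ × (8.864×10⁴)² / 39.48 = 8.524×10²¹ m³.
a = 2.043×10⁷ m = 20428 km.
Altitude h = a − R = 20428 − 3390 = 17038 km.

h_sync ≈ 17000 km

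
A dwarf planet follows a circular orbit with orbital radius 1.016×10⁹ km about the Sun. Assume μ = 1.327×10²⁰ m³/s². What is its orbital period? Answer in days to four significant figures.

T ≈ 6465 days

r = 1.016×10⁹ km = 1.016×10¹² m.
Kepler's third law: T = 2π√(r³/μ) = 2π√((1.016×10¹²)³ / 1.327×10²⁰).
r³/μ = 7.903×10¹⁵ s², so T = 2π × 8.890×10⁷ = 5.586×10⁸ s.
Converting: 5.586×10⁸ s ÷ 86400 = 6465 days.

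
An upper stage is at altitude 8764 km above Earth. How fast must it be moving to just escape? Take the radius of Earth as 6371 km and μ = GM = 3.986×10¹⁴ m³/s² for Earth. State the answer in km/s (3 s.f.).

v_esc ≈ 7.26 km/s

r = 6371 + 8764 = 15135 km = 1.5135×10⁷ m.
Escape speed v_esc = √(2μ/r) = √(2 × 3.986×10¹⁴ / 1.514×10⁷) = √(5.267×10⁷) = 7258 m/s.
= 7.258 km/s.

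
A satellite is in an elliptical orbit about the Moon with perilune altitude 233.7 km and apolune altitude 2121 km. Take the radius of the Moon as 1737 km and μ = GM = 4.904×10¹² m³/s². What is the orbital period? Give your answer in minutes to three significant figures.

r_p = 1737 + 233.7 = 1970.7 km = 1.9707×10⁶ m.
r_a = 1737 + 2121 = 3858.0 km = 3.8580×10⁶ m.
Semi-major axis a = (r_p + r_a)/2 = (1970.7 + 3858.0)/2 = 2914.3 km = 2.914×10⁶ m.
By Kepler's third law T = 2π√(a³/μ) = 2π × 2.247×10³ = 1.412×10⁴ s.
= 235.3 minutes.

T ≈ 235 minutes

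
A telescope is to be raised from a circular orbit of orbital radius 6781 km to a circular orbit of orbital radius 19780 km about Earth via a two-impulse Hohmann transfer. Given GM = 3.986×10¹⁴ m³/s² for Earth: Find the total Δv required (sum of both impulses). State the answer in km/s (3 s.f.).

Δv_total ≈ 2.97 km/s

r₁ = 6781 km = 6.781×10⁶ m.
r₂ = 19780 km = 1.978×10⁷ m.
Transfer ellipse a_t = (r₁ + r₂)/2 = 1.328×10⁷ m.
At r₁: circular v_c1 = √(μ/r₁) = 7667 m/s; transfer-perigee v_p = √[μ(2/r₁ − 1/a_t)] = 9357 m/s.
Δv₁ = v_p − v_c1 = 1690 m/s.
At r₂: circular v_c2 = √(μ/r₂) = 4489 m/s; transfer-apogee v_a = √[μ(2/r₂ − 1/a_t)] = 3208 m/s.
Δv₂ = v_c2 − v_a = 1281 m/s.
Total Δv = Δv₁ + Δv₂ = 2971 m/s = 2.971 km/s.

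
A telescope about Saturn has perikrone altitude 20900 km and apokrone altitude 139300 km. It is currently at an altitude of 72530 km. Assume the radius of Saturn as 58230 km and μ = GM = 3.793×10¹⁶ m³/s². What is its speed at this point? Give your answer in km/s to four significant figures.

r_p = 58230 + 20900 = 79130 km = 7.9130×10⁷ m.
r_a = 58230 + 139300 = 197530 km = 1.9753×10⁸ m.
r = 58230 + 72530 = 1.3076×10⁵ km = 1.308×10⁸ m.
Semi-major axis a = (r_p + r_a)/2 = 1.3833×10⁵ km = 1.383×10⁸ m.
Vis-viva: v² = μ(2/r − 1/a) = 3.793×10¹⁶ × (1.530×10⁻⁸ − 7.229×10⁻⁹) = 3.059×10⁸ m²/s².
v = 17490 m/s = 17.49 km/s.

v ≈ 17.49 km/s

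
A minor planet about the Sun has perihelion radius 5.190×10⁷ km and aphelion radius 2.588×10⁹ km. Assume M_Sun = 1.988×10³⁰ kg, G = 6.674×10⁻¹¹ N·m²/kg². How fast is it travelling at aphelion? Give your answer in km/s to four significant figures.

μ = GM = 6.674×10⁻¹¹ × 1.988×10³⁰ = 1.327×10²⁰ m³/s².
Semi-major axis a = (r_p + r_a)/2 = 1.3200×10⁹ km = 1.320×10¹² m.
Vis-viva: v² = μ(2/r − 1/a) = 1.327×10²⁰ × (7.728×10⁻¹³ − 7.576×10⁻¹³) = 2.016×10⁶ m²/s².
v = 1420 m/s = 1.420 km/s.

v ≈ 1.420 km/s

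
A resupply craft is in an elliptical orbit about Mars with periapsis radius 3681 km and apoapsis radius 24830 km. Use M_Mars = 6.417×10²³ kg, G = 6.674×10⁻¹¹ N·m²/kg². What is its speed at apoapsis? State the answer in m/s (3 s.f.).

v ≈ 667 m/s

μ = GM = 6.674×10⁻¹¹ × 6.417×10²³ = 4.283×10¹³ m³/s².
Semi-major axis a = (r_p + r_a)/2 = 14256 km = 1.426×10⁷ m.
Vis-viva: v² = μ(2/r − 1/a) = 4.283×10¹³ × (8.055×10⁻⁸ − 7.015×10⁻⁸) = 4.454×10⁵ m²/s².
v = 667.4 m/s.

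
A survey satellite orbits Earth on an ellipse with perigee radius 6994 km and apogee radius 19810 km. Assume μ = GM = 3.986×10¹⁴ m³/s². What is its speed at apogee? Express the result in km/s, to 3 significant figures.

Semi-major axis a = (r_p + r_a)/2 = 13402 km = 1.340×10⁷ m.
Vis-viva: v² = μ(2/r − 1/a) = 3.986×10¹⁴ × (1.010×10⁻⁷ − 7.462×10⁻⁸) = 1.050×10⁷ m²/s².
v = 3240 m/s = 3.240 km/s.

v ≈ 3.24 km/s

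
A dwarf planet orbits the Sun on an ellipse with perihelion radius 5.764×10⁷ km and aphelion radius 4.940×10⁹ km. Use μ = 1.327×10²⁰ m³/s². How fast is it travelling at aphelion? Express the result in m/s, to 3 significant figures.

v ≈ 787 m/s

Semi-major axis a = (r_p + r_a)/2 = 2.4988×10⁹ km = 2.499×10¹² m.
Vis-viva: v² = μ(2/r − 1/a) = 1.327×10²⁰ × (4.049×10⁻¹³ − 4.002×10⁻¹³) = 6.196×10⁵ m²/s².
v = 787.2 m/s.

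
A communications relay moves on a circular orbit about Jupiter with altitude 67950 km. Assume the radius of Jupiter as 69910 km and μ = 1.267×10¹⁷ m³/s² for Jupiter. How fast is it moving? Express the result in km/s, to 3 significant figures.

r = 69910 + 67950 = 137860 km = 1.3786×10⁸ m.
For a circular orbit v = √(μ/r) = √(1.267×10¹⁷ / 1.379×10⁸) = √(9.190×10⁸) = 30320 m/s.
That is 30.32 km/s.

v ≈ 30.3 km/s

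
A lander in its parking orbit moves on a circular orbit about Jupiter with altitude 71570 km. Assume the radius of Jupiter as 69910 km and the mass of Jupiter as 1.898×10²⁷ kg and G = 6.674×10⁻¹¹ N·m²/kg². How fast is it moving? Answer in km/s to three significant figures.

v ≈ 29.9 km/s

μ = GM = 6.674×10⁻¹¹ × 1.898×10²⁷ = 1.267×10¹⁷ m³/s².
r = 69910 + 71570 = 141480 km = 1.4148×10⁸ m.
For a circular orbit v = √(μ/r) = √(1.267×10¹⁷ / 1.415×10⁸) = √(8.953×10⁸) = 29920 m/s.
That is 29.92 km/s.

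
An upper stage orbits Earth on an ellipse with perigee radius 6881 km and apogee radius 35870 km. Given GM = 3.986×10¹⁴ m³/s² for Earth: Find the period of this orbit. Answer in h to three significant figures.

Semi-major axis a = (r_p + r_a)/2 = (6881.0 + 35870)/2 = 21376 km = 2.138×10⁷ m.
By Kepler's third law T = 2π√(a³/μ) = 2π × 4.950×10³ = 3.110×10⁴ s.
= 8.639 h.

T ≈ 8.64 h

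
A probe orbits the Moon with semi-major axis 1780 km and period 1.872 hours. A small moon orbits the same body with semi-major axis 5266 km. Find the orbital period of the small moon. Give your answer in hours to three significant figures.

T₂ ≈ 9.53 hours

Kepler's third law: T² ∝ a³, so T₂ = T₁ (a₂/a₁)^(3/2).
a₂/a₁ = 2.958, (a₂/a₁)^(3/2) = 5.089.
T₂ = 1.872 × 5.089 = 9.526 hours.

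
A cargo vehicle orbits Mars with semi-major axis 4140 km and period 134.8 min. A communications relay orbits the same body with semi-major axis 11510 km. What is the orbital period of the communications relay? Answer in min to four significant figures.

Kepler's third law: T² ∝ a³, so T₂ = T₁ (a₂/a₁)^(3/2).
a₂/a₁ = 2.780, (a₂/a₁)^(3/2) = 4.636.
T₂ = 134.8 × 4.636 = 624.9 min.

T₂ ≈ 624.9 min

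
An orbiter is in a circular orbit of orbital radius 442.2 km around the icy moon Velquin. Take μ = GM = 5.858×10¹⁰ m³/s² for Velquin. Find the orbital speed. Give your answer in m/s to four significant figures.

r = 442.2 km = 4.422×10⁵ m.
For a circular orbit v = √(μ/r) = √(5.858×10¹⁰ / 4.422×10⁵) = √(1.325×10⁵) = 364.0 m/s.

v ≈ 364.0 m/s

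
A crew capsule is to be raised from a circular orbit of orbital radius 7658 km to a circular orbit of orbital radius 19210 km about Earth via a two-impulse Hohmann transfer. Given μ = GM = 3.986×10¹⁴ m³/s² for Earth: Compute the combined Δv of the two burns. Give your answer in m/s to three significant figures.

r₁ = 7658 km = 7.658×10⁶ m.
r₂ = 19210 km = 1.921×10⁷ m.
Transfer ellipse a_t = (r₁ + r₂)/2 = 1.343×10⁷ m.
At r₁: circular v_c1 = √(μ/r₁) = 7215 m/s; transfer-perigee v_p = √[μ(2/r₁ − 1/a_t)] = 8627 m/s.
Δv₁ = v_p − v_c1 = 1413 m/s.
At r₂: circular v_c2 = √(μ/r₂) = 4555 m/s; transfer-apogee v_a = √[μ(2/r₂ − 1/a_t)] = 3439 m/s.
Δv₂ = v_c2 − v_a = 1116 m/s.
Total Δv = Δv₁ + Δv₂ = 2529 m/s.

Δv_total ≈ 2530 m/s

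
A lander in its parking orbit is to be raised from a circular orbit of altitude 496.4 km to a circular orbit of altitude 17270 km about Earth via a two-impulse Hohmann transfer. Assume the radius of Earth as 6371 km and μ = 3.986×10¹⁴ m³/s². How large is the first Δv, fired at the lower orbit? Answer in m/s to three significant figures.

Δv ≈ 1870 m/s

r₁ = 6371 + 496.4 = 6867.4 km = 6.8674×10⁶ m.
r₂ = 6371 + 17270 = 23641 km = 2.3641×10⁷ m.
Transfer ellipse a_t = (r₁ + r₂)/2 = 1.525×10⁷ m.
At r₁: circular v_c1 = √(μ/r₁) = 7619 m/s; transfer-perigee v_p = √[μ(2/r₁ − 1/a_t)] = 9484 m/s.
Δv₁ = v_p − v_c1 = 1866 m/s.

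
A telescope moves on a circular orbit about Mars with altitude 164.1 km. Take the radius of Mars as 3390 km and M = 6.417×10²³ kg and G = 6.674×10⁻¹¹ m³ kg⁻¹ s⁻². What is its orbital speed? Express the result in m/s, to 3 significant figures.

μ = GM = 6.674×10⁻¹¹ × 6.417×10²³ = 4.283×10¹³ m³/s².
r = 3390 + 164.1 = 3554.1 km = 3.5541×10⁶ m.
For a circular orbit v = √(μ/r) = √(4.283×10¹³ / 3.554×10⁶) = √(1.205×10⁷) = 3471 m/s.

v ≈ 3470 m/s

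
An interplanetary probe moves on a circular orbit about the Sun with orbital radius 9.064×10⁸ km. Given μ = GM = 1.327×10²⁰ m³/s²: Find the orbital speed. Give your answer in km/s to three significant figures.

r = 9.064×10⁸ km = 9.064×10¹¹ m.
For a circular orbit v = √(μ/r) = √(1.327×10²⁰ / 9.064×10¹¹) = √(1.464×10⁸) = 12100 m/s.
That is 12.10 km/s.

v ≈ 12.1 km/s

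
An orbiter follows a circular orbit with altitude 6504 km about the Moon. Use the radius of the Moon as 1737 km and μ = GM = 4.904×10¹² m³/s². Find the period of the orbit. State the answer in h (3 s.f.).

T ≈ 18.6 h

r = 1737 + 6504 = 8241.0 km = 8.2410×10⁶ m.
Kepler's third law: T = 2π√(r³/μ) = 2π√((8.241×10⁶)³ / 4.904×10¹²).
r³/μ = 1.141×10⁸ s², so T = 2π × 1.068×10⁴ = 6.712×10⁴ s.
Converting: 6.712×10⁴ s ÷ 3600 = 18.65 h.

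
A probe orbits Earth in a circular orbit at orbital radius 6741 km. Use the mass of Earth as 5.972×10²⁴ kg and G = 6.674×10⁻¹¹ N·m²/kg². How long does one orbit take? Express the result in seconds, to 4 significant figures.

μ = GM = 6.674×10⁻¹¹ × 5.972×10²⁴ = 3.986×10¹⁴ m³/s².
r = 6741 km = 6.741×10⁶ m.
Kepler's third law: T = 2π√(r³/μ) = 2π√((6.741×10⁶)³ / 3.986×10¹⁴).
r³/μ = 7.685×10⁵ s², so T = 2π × 8.767×10² = 5.508×10³ s.

T ≈ 5508 seconds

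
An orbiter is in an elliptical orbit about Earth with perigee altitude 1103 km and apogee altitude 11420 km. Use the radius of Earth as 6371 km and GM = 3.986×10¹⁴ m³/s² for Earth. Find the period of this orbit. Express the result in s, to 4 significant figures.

r_p = 6371 + 1103 = 7474.0 km = 7.4740×10⁶ m.
r_a = 6371 + 11420 = 17791 km = 1.7791×10⁷ m.
Semi-major axis a = (r_p + r_a)/2 = (7474.0 + 17791)/2 = 12632 km = 1.263×10⁷ m.
By Kepler's third law T = 2π√(a³/μ) = 2π × 2.249×10³ = 1.413×10⁴ s.

T ≈ 14130 s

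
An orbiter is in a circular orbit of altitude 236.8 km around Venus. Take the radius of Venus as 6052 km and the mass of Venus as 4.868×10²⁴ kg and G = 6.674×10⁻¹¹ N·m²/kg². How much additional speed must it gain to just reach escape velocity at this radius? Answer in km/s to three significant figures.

Δv ≈ 2.98 km/s

μ = GM = 6.674×10⁻¹¹ × 4.868×10²⁴ = 3.249×10¹⁴ m³/s².
r = 6052 + 236.8 = 6288.8 km = 6.2888×10⁶ m.
Circular speed v_c = √(μ/r) = 7188 m/s.
Escape speed v_esc = √(2μ/r) = √2 × v_c = 10160 m/s.
Δv = v_esc − v_c = 2977 m/s = 2.977 km/s.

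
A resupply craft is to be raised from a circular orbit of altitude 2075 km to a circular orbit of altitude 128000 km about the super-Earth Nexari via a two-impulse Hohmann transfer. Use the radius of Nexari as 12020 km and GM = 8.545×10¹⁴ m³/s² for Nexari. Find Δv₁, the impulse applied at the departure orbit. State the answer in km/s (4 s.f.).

Δv ≈ 2.710 km/s

r₁ = 12020 + 2075 = 14095 km = 1.4095×10⁷ m.
r₂ = 12020 + 128000 = 140020 km = 1.4002×10⁸ m.
Transfer ellipse a_t = (r₁ + r₂)/2 = 7.706×10⁷ m.
At r₁: circular v_c1 = √(μ/r₁) = 7786 m/s; transfer-periapsis v_p = √[μ(2/r₁ − 1/a_t)] = 10500 m/s.
Δv₁ = v_p − v_c1 = 2710 m/s.
= 2.710 km/s.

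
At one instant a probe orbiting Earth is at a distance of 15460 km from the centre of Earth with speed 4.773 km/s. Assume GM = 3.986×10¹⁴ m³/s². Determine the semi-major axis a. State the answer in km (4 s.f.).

a ≈ 13850 km

r = 1.546×10⁷ m.
Specific orbital energy ε = v²/2 − μ/r = (4773)²/2 − 3.986×10¹⁴/1.546×10⁷ = -1.439×10⁷ J/kg.
Since ε = −μ/(2a), a = −μ/(2ε) = 1.385×10⁷ m = 13848 km.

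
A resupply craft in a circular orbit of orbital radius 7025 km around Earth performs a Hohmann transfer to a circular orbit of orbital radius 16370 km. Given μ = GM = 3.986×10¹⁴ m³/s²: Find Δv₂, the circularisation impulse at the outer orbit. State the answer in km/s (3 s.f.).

Δv ≈ 1.11 km/s

r₁ = 7025 km = 7.025×10⁶ m.
r₂ = 16370 km = 1.637×10⁷ m.
Transfer ellipse a_t = (r₁ + r₂)/2 = 1.170×10⁷ m.
At r₁: circular v_c1 = √(μ/r₁) = 7533 m/s; transfer-perigee v_p = √[μ(2/r₁ − 1/a_t)] = 8911 m/s.
At r₂: circular v_c2 = √(μ/r₂) = 4935 m/s; transfer-apogee v_a = √[μ(2/r₂ − 1/a_t)] = 3824 m/s.
Δv₂ = v_c2 − v_a = 1110 m/s.
= 1.110 km/s.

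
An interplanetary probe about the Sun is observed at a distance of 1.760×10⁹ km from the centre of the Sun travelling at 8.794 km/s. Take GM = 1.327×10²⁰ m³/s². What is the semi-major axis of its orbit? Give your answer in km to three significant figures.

r = 1.760×10¹² m.
Specific orbital energy ε = v²/2 − μ/r = (8794)²/2 − 1.327×10²⁰/1.760×10¹² = -3.673×10⁷ J/kg.
Since ε = −μ/(2a), a = −μ/(2ε) = 1.806×10¹² m = 1.8064×10⁹ km.

a ≈ 1.81×10⁹ km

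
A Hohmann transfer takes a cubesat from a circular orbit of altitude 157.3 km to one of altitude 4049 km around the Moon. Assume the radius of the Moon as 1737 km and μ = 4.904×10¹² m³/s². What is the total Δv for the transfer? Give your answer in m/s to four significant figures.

r₁ = 1737 + 157.3 = 1894.3 km = 1.8943×10⁶ m.
r₂ = 1737 + 4049 = 5786.0 km = 5.7860×10⁶ m.
Transfer ellipse a_t = (r₁ + r₂)/2 = 3.840×10⁶ m.
At r₁: circular v_c1 = √(μ/r₁) = 1609 m/s; transfer-perilune v_p = √[μ(2/r₁ − 1/a_t)] = 1975 m/s.
Δv₁ = v_p − v_c1 = 366.0 m/s.
At r₂: circular v_c2 = √(μ/r₂) = 920.6 m/s; transfer-apolune v_a = √[μ(2/r₂ − 1/a_t)] = 646.6 m/s.
Δv₂ = v_c2 − v_a = 274.0 m/s.
Total Δv = Δv₁ + Δv₂ = 640.0 m/s.

Δv_total ≈ 640.0 m/s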